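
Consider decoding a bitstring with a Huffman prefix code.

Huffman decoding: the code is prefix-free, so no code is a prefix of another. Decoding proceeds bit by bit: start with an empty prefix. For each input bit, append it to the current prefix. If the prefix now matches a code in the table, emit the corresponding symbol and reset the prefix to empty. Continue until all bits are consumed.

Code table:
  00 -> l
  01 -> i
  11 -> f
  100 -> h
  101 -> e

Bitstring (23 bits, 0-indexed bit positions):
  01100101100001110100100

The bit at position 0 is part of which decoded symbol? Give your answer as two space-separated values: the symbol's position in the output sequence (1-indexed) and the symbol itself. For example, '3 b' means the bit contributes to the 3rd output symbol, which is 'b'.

Answer: 1 i

Derivation:
Bit 0: prefix='0' (no match yet)
Bit 1: prefix='01' -> emit 'i', reset
Bit 2: prefix='1' (no match yet)
Bit 3: prefix='10' (no match yet)
Bit 4: prefix='100' -> emit 'h', reset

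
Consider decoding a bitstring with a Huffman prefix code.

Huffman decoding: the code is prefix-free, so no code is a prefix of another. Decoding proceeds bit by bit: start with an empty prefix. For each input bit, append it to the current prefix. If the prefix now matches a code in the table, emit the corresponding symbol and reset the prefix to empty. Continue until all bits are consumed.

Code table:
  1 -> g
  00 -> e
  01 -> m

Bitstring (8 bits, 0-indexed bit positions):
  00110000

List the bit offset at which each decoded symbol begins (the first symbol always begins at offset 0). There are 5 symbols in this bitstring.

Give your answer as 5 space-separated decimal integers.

Answer: 0 2 3 4 6

Derivation:
Bit 0: prefix='0' (no match yet)
Bit 1: prefix='00' -> emit 'e', reset
Bit 2: prefix='1' -> emit 'g', reset
Bit 3: prefix='1' -> emit 'g', reset
Bit 4: prefix='0' (no match yet)
Bit 5: prefix='00' -> emit 'e', reset
Bit 6: prefix='0' (no match yet)
Bit 7: prefix='00' -> emit 'e', reset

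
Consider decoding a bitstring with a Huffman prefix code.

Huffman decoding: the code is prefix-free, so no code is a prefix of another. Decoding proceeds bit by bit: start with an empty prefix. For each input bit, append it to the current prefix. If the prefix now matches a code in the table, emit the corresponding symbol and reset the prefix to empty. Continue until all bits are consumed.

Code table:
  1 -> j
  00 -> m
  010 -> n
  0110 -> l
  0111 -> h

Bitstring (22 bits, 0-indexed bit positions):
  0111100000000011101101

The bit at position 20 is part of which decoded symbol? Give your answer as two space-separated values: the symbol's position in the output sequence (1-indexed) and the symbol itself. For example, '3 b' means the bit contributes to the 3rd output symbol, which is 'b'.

Answer: 8 l

Derivation:
Bit 0: prefix='0' (no match yet)
Bit 1: prefix='01' (no match yet)
Bit 2: prefix='011' (no match yet)
Bit 3: prefix='0111' -> emit 'h', reset
Bit 4: prefix='1' -> emit 'j', reset
Bit 5: prefix='0' (no match yet)
Bit 6: prefix='00' -> emit 'm', reset
Bit 7: prefix='0' (no match yet)
Bit 8: prefix='00' -> emit 'm', reset
Bit 9: prefix='0' (no match yet)
Bit 10: prefix='00' -> emit 'm', reset
Bit 11: prefix='0' (no match yet)
Bit 12: prefix='00' -> emit 'm', reset
Bit 13: prefix='0' (no match yet)
Bit 14: prefix='01' (no match yet)
Bit 15: prefix='011' (no match yet)
Bit 16: prefix='0111' -> emit 'h', reset
Bit 17: prefix='0' (no match yet)
Bit 18: prefix='01' (no match yet)
Bit 19: prefix='011' (no match yet)
Bit 20: prefix='0110' -> emit 'l', reset
Bit 21: prefix='1' -> emit 'j', reset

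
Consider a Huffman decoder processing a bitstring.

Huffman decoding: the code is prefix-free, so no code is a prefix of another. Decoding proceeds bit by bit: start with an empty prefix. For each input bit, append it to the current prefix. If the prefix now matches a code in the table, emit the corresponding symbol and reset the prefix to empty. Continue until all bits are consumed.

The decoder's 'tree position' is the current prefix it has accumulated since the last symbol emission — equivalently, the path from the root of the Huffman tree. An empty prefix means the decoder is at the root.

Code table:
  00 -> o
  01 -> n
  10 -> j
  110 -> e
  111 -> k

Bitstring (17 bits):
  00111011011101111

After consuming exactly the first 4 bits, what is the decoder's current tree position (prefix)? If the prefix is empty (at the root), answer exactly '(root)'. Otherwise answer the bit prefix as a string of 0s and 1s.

Bit 0: prefix='0' (no match yet)
Bit 1: prefix='00' -> emit 'o', reset
Bit 2: prefix='1' (no match yet)
Bit 3: prefix='11' (no match yet)

Answer: 11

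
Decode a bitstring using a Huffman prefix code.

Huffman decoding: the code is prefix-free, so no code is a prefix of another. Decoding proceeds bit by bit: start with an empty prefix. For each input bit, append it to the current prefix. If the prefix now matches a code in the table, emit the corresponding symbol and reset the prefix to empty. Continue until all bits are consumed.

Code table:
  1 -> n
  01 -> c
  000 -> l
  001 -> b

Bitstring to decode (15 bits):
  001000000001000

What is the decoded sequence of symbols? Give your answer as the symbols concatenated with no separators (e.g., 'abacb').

Bit 0: prefix='0' (no match yet)
Bit 1: prefix='00' (no match yet)
Bit 2: prefix='001' -> emit 'b', reset
Bit 3: prefix='0' (no match yet)
Bit 4: prefix='00' (no match yet)
Bit 5: prefix='000' -> emit 'l', reset
Bit 6: prefix='0' (no match yet)
Bit 7: prefix='00' (no match yet)
Bit 8: prefix='000' -> emit 'l', reset
Bit 9: prefix='0' (no match yet)
Bit 10: prefix='00' (no match yet)
Bit 11: prefix='001' -> emit 'b', reset
Bit 12: prefix='0' (no match yet)
Bit 13: prefix='00' (no match yet)
Bit 14: prefix='000' -> emit 'l', reset

Answer: bllbl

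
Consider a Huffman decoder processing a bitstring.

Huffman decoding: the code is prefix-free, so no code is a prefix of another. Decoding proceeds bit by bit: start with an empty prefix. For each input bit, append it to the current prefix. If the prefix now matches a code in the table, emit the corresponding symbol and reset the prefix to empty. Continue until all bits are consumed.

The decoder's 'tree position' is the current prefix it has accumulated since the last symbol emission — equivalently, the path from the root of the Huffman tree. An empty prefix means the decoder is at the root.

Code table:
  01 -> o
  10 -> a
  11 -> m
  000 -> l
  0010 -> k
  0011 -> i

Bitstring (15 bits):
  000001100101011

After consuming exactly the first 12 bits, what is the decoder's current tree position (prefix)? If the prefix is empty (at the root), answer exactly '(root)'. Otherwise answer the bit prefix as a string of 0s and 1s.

Bit 0: prefix='0' (no match yet)
Bit 1: prefix='00' (no match yet)
Bit 2: prefix='000' -> emit 'l', reset
Bit 3: prefix='0' (no match yet)
Bit 4: prefix='00' (no match yet)
Bit 5: prefix='001' (no match yet)
Bit 6: prefix='0011' -> emit 'i', reset
Bit 7: prefix='0' (no match yet)
Bit 8: prefix='00' (no match yet)
Bit 9: prefix='001' (no match yet)
Bit 10: prefix='0010' -> emit 'k', reset
Bit 11: prefix='1' (no match yet)

Answer: 1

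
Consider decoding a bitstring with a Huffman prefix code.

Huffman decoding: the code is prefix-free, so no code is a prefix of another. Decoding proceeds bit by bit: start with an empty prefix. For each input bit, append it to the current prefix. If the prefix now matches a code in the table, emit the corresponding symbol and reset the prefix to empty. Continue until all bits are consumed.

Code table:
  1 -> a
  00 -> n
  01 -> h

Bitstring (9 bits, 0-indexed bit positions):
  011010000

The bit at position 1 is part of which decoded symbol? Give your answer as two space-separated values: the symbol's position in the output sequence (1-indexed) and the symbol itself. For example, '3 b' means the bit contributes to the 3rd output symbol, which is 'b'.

Answer: 1 h

Derivation:
Bit 0: prefix='0' (no match yet)
Bit 1: prefix='01' -> emit 'h', reset
Bit 2: prefix='1' -> emit 'a', reset
Bit 3: prefix='0' (no match yet)
Bit 4: prefix='01' -> emit 'h', reset
Bit 5: prefix='0' (no match yet)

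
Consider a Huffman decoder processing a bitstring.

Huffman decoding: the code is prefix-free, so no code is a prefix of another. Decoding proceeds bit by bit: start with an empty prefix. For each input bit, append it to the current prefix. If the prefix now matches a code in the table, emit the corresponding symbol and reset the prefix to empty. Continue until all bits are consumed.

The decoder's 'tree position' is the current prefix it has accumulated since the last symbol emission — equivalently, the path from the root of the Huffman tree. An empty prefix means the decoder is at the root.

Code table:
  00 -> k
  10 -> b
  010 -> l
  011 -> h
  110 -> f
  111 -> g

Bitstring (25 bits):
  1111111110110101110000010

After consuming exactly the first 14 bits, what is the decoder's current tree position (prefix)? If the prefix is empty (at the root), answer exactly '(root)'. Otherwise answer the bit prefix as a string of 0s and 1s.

Bit 0: prefix='1' (no match yet)
Bit 1: prefix='11' (no match yet)
Bit 2: prefix='111' -> emit 'g', reset
Bit 3: prefix='1' (no match yet)
Bit 4: prefix='11' (no match yet)
Bit 5: prefix='111' -> emit 'g', reset
Bit 6: prefix='1' (no match yet)
Bit 7: prefix='11' (no match yet)
Bit 8: prefix='111' -> emit 'g', reset
Bit 9: prefix='0' (no match yet)
Bit 10: prefix='01' (no match yet)
Bit 11: prefix='011' -> emit 'h', reset
Bit 12: prefix='0' (no match yet)
Bit 13: prefix='01' (no match yet)

Answer: 01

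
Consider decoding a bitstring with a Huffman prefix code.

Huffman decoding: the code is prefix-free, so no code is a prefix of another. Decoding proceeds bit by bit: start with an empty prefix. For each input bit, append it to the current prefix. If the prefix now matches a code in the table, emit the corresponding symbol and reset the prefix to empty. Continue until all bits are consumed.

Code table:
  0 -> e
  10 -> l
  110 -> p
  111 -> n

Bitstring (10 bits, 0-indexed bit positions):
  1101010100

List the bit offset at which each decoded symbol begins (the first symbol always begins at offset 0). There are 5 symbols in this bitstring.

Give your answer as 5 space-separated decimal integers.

Answer: 0 3 5 7 9

Derivation:
Bit 0: prefix='1' (no match yet)
Bit 1: prefix='11' (no match yet)
Bit 2: prefix='110' -> emit 'p', reset
Bit 3: prefix='1' (no match yet)
Bit 4: prefix='10' -> emit 'l', reset
Bit 5: prefix='1' (no match yet)
Bit 6: prefix='10' -> emit 'l', reset
Bit 7: prefix='1' (no match yet)
Bit 8: prefix='10' -> emit 'l', reset
Bit 9: prefix='0' -> emit 'e', reset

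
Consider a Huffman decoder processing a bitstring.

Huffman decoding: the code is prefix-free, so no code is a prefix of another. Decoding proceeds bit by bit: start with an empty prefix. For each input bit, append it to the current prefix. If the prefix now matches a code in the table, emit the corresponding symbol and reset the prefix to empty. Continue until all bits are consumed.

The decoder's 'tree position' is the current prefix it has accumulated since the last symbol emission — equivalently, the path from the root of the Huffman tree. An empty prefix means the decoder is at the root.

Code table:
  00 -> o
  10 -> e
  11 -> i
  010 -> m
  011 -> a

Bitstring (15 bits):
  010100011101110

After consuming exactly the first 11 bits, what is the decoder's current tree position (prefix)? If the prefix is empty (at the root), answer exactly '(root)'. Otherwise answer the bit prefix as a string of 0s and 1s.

Bit 0: prefix='0' (no match yet)
Bit 1: prefix='01' (no match yet)
Bit 2: prefix='010' -> emit 'm', reset
Bit 3: prefix='1' (no match yet)
Bit 4: prefix='10' -> emit 'e', reset
Bit 5: prefix='0' (no match yet)
Bit 6: prefix='00' -> emit 'o', reset
Bit 7: prefix='1' (no match yet)
Bit 8: prefix='11' -> emit 'i', reset
Bit 9: prefix='1' (no match yet)
Bit 10: prefix='10' -> emit 'e', reset

Answer: (root)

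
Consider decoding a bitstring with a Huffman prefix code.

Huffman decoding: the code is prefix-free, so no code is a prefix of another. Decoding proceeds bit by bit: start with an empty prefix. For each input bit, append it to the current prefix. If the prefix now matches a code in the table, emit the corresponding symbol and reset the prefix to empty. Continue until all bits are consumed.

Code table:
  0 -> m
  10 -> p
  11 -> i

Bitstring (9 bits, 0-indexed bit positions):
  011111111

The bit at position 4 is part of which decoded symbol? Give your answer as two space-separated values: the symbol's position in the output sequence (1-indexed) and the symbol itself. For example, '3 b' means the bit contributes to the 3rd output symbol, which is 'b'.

Bit 0: prefix='0' -> emit 'm', reset
Bit 1: prefix='1' (no match yet)
Bit 2: prefix='11' -> emit 'i', reset
Bit 3: prefix='1' (no match yet)
Bit 4: prefix='11' -> emit 'i', reset
Bit 5: prefix='1' (no match yet)
Bit 6: prefix='11' -> emit 'i', reset
Bit 7: prefix='1' (no match yet)
Bit 8: prefix='11' -> emit 'i', reset

Answer: 3 i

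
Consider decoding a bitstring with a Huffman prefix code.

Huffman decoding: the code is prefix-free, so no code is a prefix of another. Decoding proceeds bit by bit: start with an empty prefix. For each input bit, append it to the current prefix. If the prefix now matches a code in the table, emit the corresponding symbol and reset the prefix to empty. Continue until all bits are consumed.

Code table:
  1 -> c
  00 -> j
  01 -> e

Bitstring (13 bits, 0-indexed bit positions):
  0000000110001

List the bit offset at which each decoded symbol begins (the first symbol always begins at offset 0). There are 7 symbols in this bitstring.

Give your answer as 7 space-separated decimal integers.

Bit 0: prefix='0' (no match yet)
Bit 1: prefix='00' -> emit 'j', reset
Bit 2: prefix='0' (no match yet)
Bit 3: prefix='00' -> emit 'j', reset
Bit 4: prefix='0' (no match yet)
Bit 5: prefix='00' -> emit 'j', reset
Bit 6: prefix='0' (no match yet)
Bit 7: prefix='01' -> emit 'e', reset
Bit 8: prefix='1' -> emit 'c', reset
Bit 9: prefix='0' (no match yet)
Bit 10: prefix='00' -> emit 'j', reset
Bit 11: prefix='0' (no match yet)
Bit 12: prefix='01' -> emit 'e', reset

Answer: 0 2 4 6 8 9 11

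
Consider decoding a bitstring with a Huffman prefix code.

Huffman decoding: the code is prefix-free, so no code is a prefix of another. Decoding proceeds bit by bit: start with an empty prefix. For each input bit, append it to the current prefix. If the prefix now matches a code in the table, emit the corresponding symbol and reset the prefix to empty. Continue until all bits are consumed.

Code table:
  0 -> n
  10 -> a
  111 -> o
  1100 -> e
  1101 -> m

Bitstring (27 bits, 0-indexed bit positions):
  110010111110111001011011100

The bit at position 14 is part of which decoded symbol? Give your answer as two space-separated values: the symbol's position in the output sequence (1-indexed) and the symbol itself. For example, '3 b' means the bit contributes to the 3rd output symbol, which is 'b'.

Answer: 5 e

Derivation:
Bit 0: prefix='1' (no match yet)
Bit 1: prefix='11' (no match yet)
Bit 2: prefix='110' (no match yet)
Bit 3: prefix='1100' -> emit 'e', reset
Bit 4: prefix='1' (no match yet)
Bit 5: prefix='10' -> emit 'a', reset
Bit 6: prefix='1' (no match yet)
Bit 7: prefix='11' (no match yet)
Bit 8: prefix='111' -> emit 'o', reset
Bit 9: prefix='1' (no match yet)
Bit 10: prefix='11' (no match yet)
Bit 11: prefix='110' (no match yet)
Bit 12: prefix='1101' -> emit 'm', reset
Bit 13: prefix='1' (no match yet)
Bit 14: prefix='11' (no match yet)
Bit 15: prefix='110' (no match yet)
Bit 16: prefix='1100' -> emit 'e', reset
Bit 17: prefix='1' (no match yet)
Bit 18: prefix='10' -> emit 'a', reset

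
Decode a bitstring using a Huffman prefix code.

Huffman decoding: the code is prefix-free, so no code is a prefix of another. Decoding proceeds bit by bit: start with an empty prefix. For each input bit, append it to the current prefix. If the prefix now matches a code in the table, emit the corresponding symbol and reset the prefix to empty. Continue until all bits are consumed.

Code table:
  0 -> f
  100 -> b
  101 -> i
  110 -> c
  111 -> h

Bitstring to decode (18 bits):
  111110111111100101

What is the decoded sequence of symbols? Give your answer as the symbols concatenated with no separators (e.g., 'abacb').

Bit 0: prefix='1' (no match yet)
Bit 1: prefix='11' (no match yet)
Bit 2: prefix='111' -> emit 'h', reset
Bit 3: prefix='1' (no match yet)
Bit 4: prefix='11' (no match yet)
Bit 5: prefix='110' -> emit 'c', reset
Bit 6: prefix='1' (no match yet)
Bit 7: prefix='11' (no match yet)
Bit 8: prefix='111' -> emit 'h', reset
Bit 9: prefix='1' (no match yet)
Bit 10: prefix='11' (no match yet)
Bit 11: prefix='111' -> emit 'h', reset
Bit 12: prefix='1' (no match yet)
Bit 13: prefix='10' (no match yet)
Bit 14: prefix='100' -> emit 'b', reset
Bit 15: prefix='1' (no match yet)
Bit 16: prefix='10' (no match yet)
Bit 17: prefix='101' -> emit 'i', reset

Answer: hchhbi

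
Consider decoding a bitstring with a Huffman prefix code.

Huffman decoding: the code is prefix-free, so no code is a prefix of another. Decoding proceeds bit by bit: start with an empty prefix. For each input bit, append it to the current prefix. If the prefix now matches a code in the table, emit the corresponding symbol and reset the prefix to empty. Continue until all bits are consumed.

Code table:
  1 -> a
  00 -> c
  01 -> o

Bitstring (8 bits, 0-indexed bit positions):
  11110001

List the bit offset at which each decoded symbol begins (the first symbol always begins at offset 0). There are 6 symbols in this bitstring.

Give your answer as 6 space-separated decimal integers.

Answer: 0 1 2 3 4 6

Derivation:
Bit 0: prefix='1' -> emit 'a', reset
Bit 1: prefix='1' -> emit 'a', reset
Bit 2: prefix='1' -> emit 'a', reset
Bit 3: prefix='1' -> emit 'a', reset
Bit 4: prefix='0' (no match yet)
Bit 5: prefix='00' -> emit 'c', reset
Bit 6: prefix='0' (no match yet)
Bit 7: prefix='01' -> emit 'o', reset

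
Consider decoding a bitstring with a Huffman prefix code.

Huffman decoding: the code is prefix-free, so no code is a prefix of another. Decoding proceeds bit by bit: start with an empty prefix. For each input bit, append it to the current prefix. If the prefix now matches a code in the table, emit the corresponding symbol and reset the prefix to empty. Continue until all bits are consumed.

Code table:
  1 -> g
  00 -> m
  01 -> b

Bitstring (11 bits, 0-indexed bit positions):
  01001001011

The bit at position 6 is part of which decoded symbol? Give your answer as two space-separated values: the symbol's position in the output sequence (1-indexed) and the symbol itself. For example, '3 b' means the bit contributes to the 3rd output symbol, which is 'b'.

Answer: 4 m

Derivation:
Bit 0: prefix='0' (no match yet)
Bit 1: prefix='01' -> emit 'b', reset
Bit 2: prefix='0' (no match yet)
Bit 3: prefix='00' -> emit 'm', reset
Bit 4: prefix='1' -> emit 'g', reset
Bit 5: prefix='0' (no match yet)
Bit 6: prefix='00' -> emit 'm', reset
Bit 7: prefix='1' -> emit 'g', reset
Bit 8: prefix='0' (no match yet)
Bit 9: prefix='01' -> emit 'b', reset
Bit 10: prefix='1' -> emit 'g', reset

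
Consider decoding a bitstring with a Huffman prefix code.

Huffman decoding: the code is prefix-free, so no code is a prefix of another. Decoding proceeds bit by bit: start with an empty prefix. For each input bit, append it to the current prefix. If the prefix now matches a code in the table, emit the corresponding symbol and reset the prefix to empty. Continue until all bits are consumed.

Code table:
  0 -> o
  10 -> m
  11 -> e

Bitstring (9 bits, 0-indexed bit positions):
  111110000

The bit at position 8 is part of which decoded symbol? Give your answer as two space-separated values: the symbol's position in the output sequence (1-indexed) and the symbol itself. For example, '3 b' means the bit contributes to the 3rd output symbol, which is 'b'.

Answer: 6 o

Derivation:
Bit 0: prefix='1' (no match yet)
Bit 1: prefix='11' -> emit 'e', reset
Bit 2: prefix='1' (no match yet)
Bit 3: prefix='11' -> emit 'e', reset
Bit 4: prefix='1' (no match yet)
Bit 5: prefix='10' -> emit 'm', reset
Bit 6: prefix='0' -> emit 'o', reset
Bit 7: prefix='0' -> emit 'o', reset
Bit 8: prefix='0' -> emit 'o', reset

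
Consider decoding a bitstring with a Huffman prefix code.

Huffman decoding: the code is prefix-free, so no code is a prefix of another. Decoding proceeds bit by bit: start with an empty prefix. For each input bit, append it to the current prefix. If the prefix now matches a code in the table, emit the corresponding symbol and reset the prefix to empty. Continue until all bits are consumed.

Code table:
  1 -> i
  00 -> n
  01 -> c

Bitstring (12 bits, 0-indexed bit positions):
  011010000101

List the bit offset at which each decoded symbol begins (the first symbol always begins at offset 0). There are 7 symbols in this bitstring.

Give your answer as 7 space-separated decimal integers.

Answer: 0 2 3 5 7 9 10

Derivation:
Bit 0: prefix='0' (no match yet)
Bit 1: prefix='01' -> emit 'c', reset
Bit 2: prefix='1' -> emit 'i', reset
Bit 3: prefix='0' (no match yet)
Bit 4: prefix='01' -> emit 'c', reset
Bit 5: prefix='0' (no match yet)
Bit 6: prefix='00' -> emit 'n', reset
Bit 7: prefix='0' (no match yet)
Bit 8: prefix='00' -> emit 'n', reset
Bit 9: prefix='1' -> emit 'i', reset
Bit 10: prefix='0' (no match yet)
Bit 11: prefix='01' -> emit 'c', reset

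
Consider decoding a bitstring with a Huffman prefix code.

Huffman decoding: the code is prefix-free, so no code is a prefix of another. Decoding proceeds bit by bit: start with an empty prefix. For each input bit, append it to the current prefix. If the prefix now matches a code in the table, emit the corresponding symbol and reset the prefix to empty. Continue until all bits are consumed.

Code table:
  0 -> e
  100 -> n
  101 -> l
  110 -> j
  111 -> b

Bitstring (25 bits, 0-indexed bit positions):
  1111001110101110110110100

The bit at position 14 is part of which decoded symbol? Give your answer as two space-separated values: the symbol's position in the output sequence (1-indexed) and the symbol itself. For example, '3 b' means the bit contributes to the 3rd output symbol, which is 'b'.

Answer: 6 j

Derivation:
Bit 0: prefix='1' (no match yet)
Bit 1: prefix='11' (no match yet)
Bit 2: prefix='111' -> emit 'b', reset
Bit 3: prefix='1' (no match yet)
Bit 4: prefix='10' (no match yet)
Bit 5: prefix='100' -> emit 'n', reset
Bit 6: prefix='1' (no match yet)
Bit 7: prefix='11' (no match yet)
Bit 8: prefix='111' -> emit 'b', reset
Bit 9: prefix='0' -> emit 'e', reset
Bit 10: prefix='1' (no match yet)
Bit 11: prefix='10' (no match yet)
Bit 12: prefix='101' -> emit 'l', reset
Bit 13: prefix='1' (no match yet)
Bit 14: prefix='11' (no match yet)
Bit 15: prefix='110' -> emit 'j', reset
Bit 16: prefix='1' (no match yet)
Bit 17: prefix='11' (no match yet)
Bit 18: prefix='110' -> emit 'j', reset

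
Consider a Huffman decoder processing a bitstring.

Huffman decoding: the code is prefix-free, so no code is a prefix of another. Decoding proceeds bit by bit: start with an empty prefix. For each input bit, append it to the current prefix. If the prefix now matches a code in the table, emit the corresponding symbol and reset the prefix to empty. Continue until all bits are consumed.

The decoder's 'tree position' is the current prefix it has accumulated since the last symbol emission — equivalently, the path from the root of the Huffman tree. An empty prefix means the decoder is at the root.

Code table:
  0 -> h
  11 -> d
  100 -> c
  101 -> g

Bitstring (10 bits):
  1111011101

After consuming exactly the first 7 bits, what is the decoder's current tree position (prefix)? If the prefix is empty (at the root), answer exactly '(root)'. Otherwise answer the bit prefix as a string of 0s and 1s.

Bit 0: prefix='1' (no match yet)
Bit 1: prefix='11' -> emit 'd', reset
Bit 2: prefix='1' (no match yet)
Bit 3: prefix='11' -> emit 'd', reset
Bit 4: prefix='0' -> emit 'h', reset
Bit 5: prefix='1' (no match yet)
Bit 6: prefix='11' -> emit 'd', reset

Answer: (root)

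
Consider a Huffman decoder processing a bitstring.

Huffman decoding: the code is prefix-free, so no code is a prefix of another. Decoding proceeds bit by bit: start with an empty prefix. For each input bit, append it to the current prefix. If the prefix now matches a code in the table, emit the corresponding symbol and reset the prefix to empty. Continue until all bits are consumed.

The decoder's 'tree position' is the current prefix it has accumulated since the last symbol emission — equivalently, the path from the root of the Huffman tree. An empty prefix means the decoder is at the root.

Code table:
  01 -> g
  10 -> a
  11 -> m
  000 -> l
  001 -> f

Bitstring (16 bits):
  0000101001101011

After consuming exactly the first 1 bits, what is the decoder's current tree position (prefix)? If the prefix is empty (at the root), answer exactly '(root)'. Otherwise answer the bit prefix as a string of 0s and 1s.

Answer: 0

Derivation:
Bit 0: prefix='0' (no match yet)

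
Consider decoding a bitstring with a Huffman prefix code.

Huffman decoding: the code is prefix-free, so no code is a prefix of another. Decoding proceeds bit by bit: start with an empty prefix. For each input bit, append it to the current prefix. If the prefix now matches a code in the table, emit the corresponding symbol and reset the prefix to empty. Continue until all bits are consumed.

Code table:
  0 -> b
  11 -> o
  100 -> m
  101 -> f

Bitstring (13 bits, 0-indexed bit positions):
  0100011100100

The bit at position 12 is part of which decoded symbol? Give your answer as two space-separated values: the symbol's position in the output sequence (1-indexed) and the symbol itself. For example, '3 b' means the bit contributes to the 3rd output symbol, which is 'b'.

Bit 0: prefix='0' -> emit 'b', reset
Bit 1: prefix='1' (no match yet)
Bit 2: prefix='10' (no match yet)
Bit 3: prefix='100' -> emit 'm', reset
Bit 4: prefix='0' -> emit 'b', reset
Bit 5: prefix='1' (no match yet)
Bit 6: prefix='11' -> emit 'o', reset
Bit 7: prefix='1' (no match yet)
Bit 8: prefix='10' (no match yet)
Bit 9: prefix='100' -> emit 'm', reset
Bit 10: prefix='1' (no match yet)
Bit 11: prefix='10' (no match yet)
Bit 12: prefix='100' -> emit 'm', reset

Answer: 6 m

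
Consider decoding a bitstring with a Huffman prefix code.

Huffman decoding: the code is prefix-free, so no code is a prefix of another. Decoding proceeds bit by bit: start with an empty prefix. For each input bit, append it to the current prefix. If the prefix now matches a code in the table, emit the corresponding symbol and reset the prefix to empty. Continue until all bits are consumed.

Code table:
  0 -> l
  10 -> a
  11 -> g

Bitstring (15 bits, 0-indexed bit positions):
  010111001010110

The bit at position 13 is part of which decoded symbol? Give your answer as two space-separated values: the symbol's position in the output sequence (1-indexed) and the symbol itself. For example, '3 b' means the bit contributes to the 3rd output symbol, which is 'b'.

Answer: 8 g

Derivation:
Bit 0: prefix='0' -> emit 'l', reset
Bit 1: prefix='1' (no match yet)
Bit 2: prefix='10' -> emit 'a', reset
Bit 3: prefix='1' (no match yet)
Bit 4: prefix='11' -> emit 'g', reset
Bit 5: prefix='1' (no match yet)
Bit 6: prefix='10' -> emit 'a', reset
Bit 7: prefix='0' -> emit 'l', reset
Bit 8: prefix='1' (no match yet)
Bit 9: prefix='10' -> emit 'a', reset
Bit 10: prefix='1' (no match yet)
Bit 11: prefix='10' -> emit 'a', reset
Bit 12: prefix='1' (no match yet)
Bit 13: prefix='11' -> emit 'g', reset
Bit 14: prefix='0' -> emit 'l', reset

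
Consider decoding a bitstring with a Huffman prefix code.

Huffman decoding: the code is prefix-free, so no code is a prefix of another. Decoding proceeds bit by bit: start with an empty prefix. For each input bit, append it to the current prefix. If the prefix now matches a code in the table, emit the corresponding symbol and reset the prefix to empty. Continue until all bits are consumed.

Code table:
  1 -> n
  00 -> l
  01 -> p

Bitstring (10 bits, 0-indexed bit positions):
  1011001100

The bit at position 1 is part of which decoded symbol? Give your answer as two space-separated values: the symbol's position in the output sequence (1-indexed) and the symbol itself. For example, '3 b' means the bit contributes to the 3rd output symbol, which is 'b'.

Bit 0: prefix='1' -> emit 'n', reset
Bit 1: prefix='0' (no match yet)
Bit 2: prefix='01' -> emit 'p', reset
Bit 3: prefix='1' -> emit 'n', reset
Bit 4: prefix='0' (no match yet)
Bit 5: prefix='00' -> emit 'l', reset

Answer: 2 p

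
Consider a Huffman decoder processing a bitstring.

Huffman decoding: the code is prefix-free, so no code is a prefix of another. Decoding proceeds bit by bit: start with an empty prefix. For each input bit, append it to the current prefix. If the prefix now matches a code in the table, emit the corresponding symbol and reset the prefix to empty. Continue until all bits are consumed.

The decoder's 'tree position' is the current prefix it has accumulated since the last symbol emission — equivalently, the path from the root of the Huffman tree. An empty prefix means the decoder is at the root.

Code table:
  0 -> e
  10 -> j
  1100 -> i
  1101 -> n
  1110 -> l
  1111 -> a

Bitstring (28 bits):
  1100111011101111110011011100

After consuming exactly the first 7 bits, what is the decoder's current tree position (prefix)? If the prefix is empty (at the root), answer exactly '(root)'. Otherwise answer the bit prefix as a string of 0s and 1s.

Answer: 111

Derivation:
Bit 0: prefix='1' (no match yet)
Bit 1: prefix='11' (no match yet)
Bit 2: prefix='110' (no match yet)
Bit 3: prefix='1100' -> emit 'i', reset
Bit 4: prefix='1' (no match yet)
Bit 5: prefix='11' (no match yet)
Bit 6: prefix='111' (no match yet)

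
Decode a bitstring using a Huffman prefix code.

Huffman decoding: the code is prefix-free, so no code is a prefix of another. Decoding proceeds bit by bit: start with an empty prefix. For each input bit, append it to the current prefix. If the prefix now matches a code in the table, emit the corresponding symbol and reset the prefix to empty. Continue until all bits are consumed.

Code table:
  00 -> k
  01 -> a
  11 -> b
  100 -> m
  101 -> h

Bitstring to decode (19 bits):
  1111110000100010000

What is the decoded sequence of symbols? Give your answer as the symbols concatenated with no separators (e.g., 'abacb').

Bit 0: prefix='1' (no match yet)
Bit 1: prefix='11' -> emit 'b', reset
Bit 2: prefix='1' (no match yet)
Bit 3: prefix='11' -> emit 'b', reset
Bit 4: prefix='1' (no match yet)
Bit 5: prefix='11' -> emit 'b', reset
Bit 6: prefix='0' (no match yet)
Bit 7: prefix='00' -> emit 'k', reset
Bit 8: prefix='0' (no match yet)
Bit 9: prefix='00' -> emit 'k', reset
Bit 10: prefix='1' (no match yet)
Bit 11: prefix='10' (no match yet)
Bit 12: prefix='100' -> emit 'm', reset
Bit 13: prefix='0' (no match yet)
Bit 14: prefix='01' -> emit 'a', reset
Bit 15: prefix='0' (no match yet)
Bit 16: prefix='00' -> emit 'k', reset
Bit 17: prefix='0' (no match yet)
Bit 18: prefix='00' -> emit 'k', reset

Answer: bbbkkmakk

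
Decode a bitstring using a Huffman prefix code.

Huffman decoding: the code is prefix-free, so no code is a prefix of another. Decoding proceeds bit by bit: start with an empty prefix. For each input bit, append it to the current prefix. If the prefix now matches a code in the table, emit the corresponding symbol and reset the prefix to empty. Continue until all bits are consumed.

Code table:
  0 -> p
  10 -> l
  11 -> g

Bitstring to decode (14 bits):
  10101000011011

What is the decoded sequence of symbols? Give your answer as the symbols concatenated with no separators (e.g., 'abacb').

Answer: lllpppgpg

Derivation:
Bit 0: prefix='1' (no match yet)
Bit 1: prefix='10' -> emit 'l', reset
Bit 2: prefix='1' (no match yet)
Bit 3: prefix='10' -> emit 'l', reset
Bit 4: prefix='1' (no match yet)
Bit 5: prefix='10' -> emit 'l', reset
Bit 6: prefix='0' -> emit 'p', reset
Bit 7: prefix='0' -> emit 'p', reset
Bit 8: prefix='0' -> emit 'p', reset
Bit 9: prefix='1' (no match yet)
Bit 10: prefix='11' -> emit 'g', reset
Bit 11: prefix='0' -> emit 'p', reset
Bit 12: prefix='1' (no match yet)
Bit 13: prefix='11' -> emit 'g', reset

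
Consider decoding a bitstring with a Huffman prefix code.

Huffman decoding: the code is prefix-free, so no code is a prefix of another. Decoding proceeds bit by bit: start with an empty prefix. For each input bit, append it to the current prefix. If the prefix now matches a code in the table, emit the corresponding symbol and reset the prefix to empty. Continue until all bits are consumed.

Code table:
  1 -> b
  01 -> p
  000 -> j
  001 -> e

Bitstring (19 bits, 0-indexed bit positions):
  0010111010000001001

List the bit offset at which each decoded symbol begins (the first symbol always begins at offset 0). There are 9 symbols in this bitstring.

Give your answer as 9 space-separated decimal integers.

Bit 0: prefix='0' (no match yet)
Bit 1: prefix='00' (no match yet)
Bit 2: prefix='001' -> emit 'e', reset
Bit 3: prefix='0' (no match yet)
Bit 4: prefix='01' -> emit 'p', reset
Bit 5: prefix='1' -> emit 'b', reset
Bit 6: prefix='1' -> emit 'b', reset
Bit 7: prefix='0' (no match yet)
Bit 8: prefix='01' -> emit 'p', reset
Bit 9: prefix='0' (no match yet)
Bit 10: prefix='00' (no match yet)
Bit 11: prefix='000' -> emit 'j', reset
Bit 12: prefix='0' (no match yet)
Bit 13: prefix='00' (no match yet)
Bit 14: prefix='000' -> emit 'j', reset
Bit 15: prefix='1' -> emit 'b', reset
Bit 16: prefix='0' (no match yet)
Bit 17: prefix='00' (no match yet)
Bit 18: prefix='001' -> emit 'e', reset

Answer: 0 3 5 6 7 9 12 15 16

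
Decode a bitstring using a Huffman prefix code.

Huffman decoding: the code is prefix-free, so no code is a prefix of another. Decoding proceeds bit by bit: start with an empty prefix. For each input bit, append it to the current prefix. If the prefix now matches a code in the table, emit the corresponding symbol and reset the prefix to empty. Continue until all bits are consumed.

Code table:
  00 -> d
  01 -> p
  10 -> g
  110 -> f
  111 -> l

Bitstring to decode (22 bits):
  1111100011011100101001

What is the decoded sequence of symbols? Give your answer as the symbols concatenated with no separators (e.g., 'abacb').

Answer: lfdfldggp

Derivation:
Bit 0: prefix='1' (no match yet)
Bit 1: prefix='11' (no match yet)
Bit 2: prefix='111' -> emit 'l', reset
Bit 3: prefix='1' (no match yet)
Bit 4: prefix='11' (no match yet)
Bit 5: prefix='110' -> emit 'f', reset
Bit 6: prefix='0' (no match yet)
Bit 7: prefix='00' -> emit 'd', reset
Bit 8: prefix='1' (no match yet)
Bit 9: prefix='11' (no match yet)
Bit 10: prefix='110' -> emit 'f', reset
Bit 11: prefix='1' (no match yet)
Bit 12: prefix='11' (no match yet)
Bit 13: prefix='111' -> emit 'l', reset
Bit 14: prefix='0' (no match yet)
Bit 15: prefix='00' -> emit 'd', reset
Bit 16: prefix='1' (no match yet)
Bit 17: prefix='10' -> emit 'g', reset
Bit 18: prefix='1' (no match yet)
Bit 19: prefix='10' -> emit 'g', reset
Bit 20: prefix='0' (no match yet)
Bit 21: prefix='01' -> emit 'p', reset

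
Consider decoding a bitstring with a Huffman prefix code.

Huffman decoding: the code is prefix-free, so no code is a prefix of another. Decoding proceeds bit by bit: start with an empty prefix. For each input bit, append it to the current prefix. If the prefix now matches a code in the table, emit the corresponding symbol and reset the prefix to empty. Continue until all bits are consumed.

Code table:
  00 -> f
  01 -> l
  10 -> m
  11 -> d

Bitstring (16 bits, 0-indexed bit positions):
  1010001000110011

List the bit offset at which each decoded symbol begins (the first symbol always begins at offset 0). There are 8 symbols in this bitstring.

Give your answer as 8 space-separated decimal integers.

Answer: 0 2 4 6 8 10 12 14

Derivation:
Bit 0: prefix='1' (no match yet)
Bit 1: prefix='10' -> emit 'm', reset
Bit 2: prefix='1' (no match yet)
Bit 3: prefix='10' -> emit 'm', reset
Bit 4: prefix='0' (no match yet)
Bit 5: prefix='00' -> emit 'f', reset
Bit 6: prefix='1' (no match yet)
Bit 7: prefix='10' -> emit 'm', reset
Bit 8: prefix='0' (no match yet)
Bit 9: prefix='00' -> emit 'f', reset
Bit 10: prefix='1' (no match yet)
Bit 11: prefix='11' -> emit 'd', reset
Bit 12: prefix='0' (no match yet)
Bit 13: prefix='00' -> emit 'f', reset
Bit 14: prefix='1' (no match yet)
Bit 15: prefix='11' -> emit 'd', reset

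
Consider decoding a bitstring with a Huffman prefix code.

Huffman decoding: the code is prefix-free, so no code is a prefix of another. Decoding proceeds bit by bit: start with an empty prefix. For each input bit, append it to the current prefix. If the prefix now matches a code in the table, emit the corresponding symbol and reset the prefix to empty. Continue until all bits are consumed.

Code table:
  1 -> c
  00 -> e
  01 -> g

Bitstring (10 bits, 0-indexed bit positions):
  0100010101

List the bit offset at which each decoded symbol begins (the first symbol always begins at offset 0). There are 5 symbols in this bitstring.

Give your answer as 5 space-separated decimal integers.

Answer: 0 2 4 6 8

Derivation:
Bit 0: prefix='0' (no match yet)
Bit 1: prefix='01' -> emit 'g', reset
Bit 2: prefix='0' (no match yet)
Bit 3: prefix='00' -> emit 'e', reset
Bit 4: prefix='0' (no match yet)
Bit 5: prefix='01' -> emit 'g', reset
Bit 6: prefix='0' (no match yet)
Bit 7: prefix='01' -> emit 'g', reset
Bit 8: prefix='0' (no match yet)
Bit 9: prefix='01' -> emit 'g', reset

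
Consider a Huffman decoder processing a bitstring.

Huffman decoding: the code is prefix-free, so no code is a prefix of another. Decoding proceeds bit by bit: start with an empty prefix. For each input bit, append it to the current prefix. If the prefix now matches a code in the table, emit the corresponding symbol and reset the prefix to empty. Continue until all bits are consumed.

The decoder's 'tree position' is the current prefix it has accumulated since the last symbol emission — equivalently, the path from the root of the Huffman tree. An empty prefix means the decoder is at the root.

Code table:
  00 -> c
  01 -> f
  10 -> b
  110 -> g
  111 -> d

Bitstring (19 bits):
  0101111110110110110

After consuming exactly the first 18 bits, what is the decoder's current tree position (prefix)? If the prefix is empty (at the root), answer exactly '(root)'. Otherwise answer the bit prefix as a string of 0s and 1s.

Bit 0: prefix='0' (no match yet)
Bit 1: prefix='01' -> emit 'f', reset
Bit 2: prefix='0' (no match yet)
Bit 3: prefix='01' -> emit 'f', reset
Bit 4: prefix='1' (no match yet)
Bit 5: prefix='11' (no match yet)
Bit 6: prefix='111' -> emit 'd', reset
Bit 7: prefix='1' (no match yet)
Bit 8: prefix='11' (no match yet)
Bit 9: prefix='110' -> emit 'g', reset
Bit 10: prefix='1' (no match yet)
Bit 11: prefix='11' (no match yet)
Bit 12: prefix='110' -> emit 'g', reset
Bit 13: prefix='1' (no match yet)
Bit 14: prefix='11' (no match yet)
Bit 15: prefix='110' -> emit 'g', reset
Bit 16: prefix='1' (no match yet)
Bit 17: prefix='11' (no match yet)

Answer: 11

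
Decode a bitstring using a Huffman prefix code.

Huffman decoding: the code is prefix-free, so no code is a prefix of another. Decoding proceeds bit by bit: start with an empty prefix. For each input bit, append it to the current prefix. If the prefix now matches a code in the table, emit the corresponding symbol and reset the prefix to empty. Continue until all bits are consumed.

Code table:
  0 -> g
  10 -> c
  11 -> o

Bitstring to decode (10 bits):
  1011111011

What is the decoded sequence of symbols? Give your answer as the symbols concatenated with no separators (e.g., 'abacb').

Bit 0: prefix='1' (no match yet)
Bit 1: prefix='10' -> emit 'c', reset
Bit 2: prefix='1' (no match yet)
Bit 3: prefix='11' -> emit 'o', reset
Bit 4: prefix='1' (no match yet)
Bit 5: prefix='11' -> emit 'o', reset
Bit 6: prefix='1' (no match yet)
Bit 7: prefix='10' -> emit 'c', reset
Bit 8: prefix='1' (no match yet)
Bit 9: prefix='11' -> emit 'o', reset

Answer: cooco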